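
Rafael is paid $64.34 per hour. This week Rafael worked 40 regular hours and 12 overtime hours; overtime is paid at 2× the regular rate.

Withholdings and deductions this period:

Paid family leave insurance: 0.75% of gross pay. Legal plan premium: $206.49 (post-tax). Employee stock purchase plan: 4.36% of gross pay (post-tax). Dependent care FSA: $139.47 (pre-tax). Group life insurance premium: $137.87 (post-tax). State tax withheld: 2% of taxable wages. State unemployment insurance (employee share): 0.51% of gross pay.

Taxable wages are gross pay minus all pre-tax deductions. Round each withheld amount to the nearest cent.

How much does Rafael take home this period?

$3322.95

Regular pay: 40 × $64.34 = $2573.60
Overtime pay: 12 × $64.34 × 2 = $1544.16
Gross pay = $2573.60 + $1544.16 = $4117.76
Dependent care FSA: $139.47
Taxable wages = $4117.76 − $139.47 = $3978.29
State tax withheld: $3978.29 × 0.02 = $79.57
State unemployment insurance (employee share): $4117.76 × 0.0051 = $21.00
Paid family leave insurance: $4117.76 × 0.0075 = $30.88
Legal plan premium: $206.49
Employee stock purchase plan: $4117.76 × 0.0436 = $179.53
Group life insurance premium: $137.87
Total deductions = $139.47 + $79.57 + $21.00 + $30.88 + $206.49 + $179.53 + $137.87 = $794.81
Net pay = $4117.76 − $794.81 = $3322.95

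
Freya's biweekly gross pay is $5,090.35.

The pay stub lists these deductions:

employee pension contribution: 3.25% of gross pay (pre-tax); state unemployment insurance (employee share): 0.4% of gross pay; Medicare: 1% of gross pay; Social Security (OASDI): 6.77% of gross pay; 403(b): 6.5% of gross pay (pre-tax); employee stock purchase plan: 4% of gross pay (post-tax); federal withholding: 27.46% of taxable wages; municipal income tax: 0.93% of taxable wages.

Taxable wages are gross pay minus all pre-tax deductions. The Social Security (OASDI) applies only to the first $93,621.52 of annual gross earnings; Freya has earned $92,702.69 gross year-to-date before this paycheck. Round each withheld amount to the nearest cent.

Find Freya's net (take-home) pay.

$2,952.73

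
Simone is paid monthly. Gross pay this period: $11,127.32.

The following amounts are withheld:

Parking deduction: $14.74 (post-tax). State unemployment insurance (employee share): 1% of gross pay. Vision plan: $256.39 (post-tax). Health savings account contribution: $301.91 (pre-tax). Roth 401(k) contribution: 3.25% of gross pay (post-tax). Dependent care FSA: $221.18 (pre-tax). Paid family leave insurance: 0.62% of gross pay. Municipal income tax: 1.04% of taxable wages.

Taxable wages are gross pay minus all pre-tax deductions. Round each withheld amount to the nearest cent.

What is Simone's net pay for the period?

$9,680.92

Dependent care FSA: $221.18
Health savings account contribution: $301.91
Pre-tax total = $221.18 + $301.91 = $523.09
Taxable wages = $11,127.32 − $523.09 = $10,604.23
Municipal income tax: $10,604.23 × 0.0104 = $110.28
State unemployment insurance (employee share): $11,127.32 × 0.01 = $111.27
Paid family leave insurance: $11,127.32 × 0.0062 = $68.99
Parking deduction: $14.74
Roth 401(k) contribution: $11,127.32 × 0.0325 = $361.64
Vision plan: $256.39
Total deductions = $221.18 + $301.91 + $110.28 + $111.27 + $68.99 + $14.74 + $361.64 + $256.39 = $1,446.40
Net pay = $11,127.32 − $1,446.40 = $9,680.92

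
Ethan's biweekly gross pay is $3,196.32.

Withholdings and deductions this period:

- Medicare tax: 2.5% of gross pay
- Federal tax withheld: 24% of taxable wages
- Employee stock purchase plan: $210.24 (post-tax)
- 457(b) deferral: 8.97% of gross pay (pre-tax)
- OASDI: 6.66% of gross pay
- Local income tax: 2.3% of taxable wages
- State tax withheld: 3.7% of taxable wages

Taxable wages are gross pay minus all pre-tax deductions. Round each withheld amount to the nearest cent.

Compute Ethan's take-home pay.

457(b) deferral: $3,196.32 × 0.0897 = $286.71
Taxable wages = $3,196.32 − $286.71 = $2,909.61
Local income tax: $2,909.61 × 0.023 = $66.92
State tax withheld: $2,909.61 × 0.037 = $107.66
Federal tax withheld: $2,909.61 × 0.24 = $698.31
OASDI: $3,196.32 × 0.0666 = $212.87
Medicare tax: $3,196.32 × 0.025 = $79.91
Employee stock purchase plan: $210.24
Total deductions = $286.71 + $66.92 + $107.66 + $698.31 + $212.87 + $79.91 + $210.24 = $1,662.62
Net pay = $3,196.32 − $1,662.62 = $1,533.70

$1,533.70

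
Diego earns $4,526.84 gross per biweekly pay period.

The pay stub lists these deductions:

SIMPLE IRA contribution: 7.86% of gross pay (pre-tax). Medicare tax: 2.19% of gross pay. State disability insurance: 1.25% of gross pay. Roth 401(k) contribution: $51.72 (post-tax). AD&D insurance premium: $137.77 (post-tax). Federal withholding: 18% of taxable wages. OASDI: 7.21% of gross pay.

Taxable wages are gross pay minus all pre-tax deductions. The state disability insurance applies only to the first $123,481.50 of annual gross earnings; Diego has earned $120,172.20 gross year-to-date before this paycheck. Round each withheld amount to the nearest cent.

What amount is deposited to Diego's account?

$2,763.85

SIMPLE IRA contribution: $4,526.84 × 0.0786 = $355.81
Taxable wages = $4,526.84 − $355.81 = $4,171.03
Federal withholding: $4,171.03 × 0.18 = $750.79
Medicare tax: $4,526.84 × 0.0219 = $99.14
State disability insurance: only $123,481.50 − $120,172.20 = $3,309.30 of this check is subject → $3,309.30 × 0.0125 = $41.37
OASDI: $4,526.84 × 0.0721 = $326.39
AD&D insurance premium: $137.77
Roth 401(k) contribution: $51.72
Total deductions = $355.81 + $750.79 + $99.14 + $41.37 + $326.39 + $137.77 + $51.72 = $1,762.99
Net pay = $4,526.84 − $1,762.99 = $2,763.85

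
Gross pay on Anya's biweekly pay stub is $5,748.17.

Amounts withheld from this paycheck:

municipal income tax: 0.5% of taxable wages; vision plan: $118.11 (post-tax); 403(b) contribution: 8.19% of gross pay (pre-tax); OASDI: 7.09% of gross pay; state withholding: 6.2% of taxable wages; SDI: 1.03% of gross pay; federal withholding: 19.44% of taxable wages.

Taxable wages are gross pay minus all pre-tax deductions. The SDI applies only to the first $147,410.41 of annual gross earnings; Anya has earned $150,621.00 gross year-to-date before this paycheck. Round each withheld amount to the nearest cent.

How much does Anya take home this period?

$3,372.22

403(b) contribution: $5,748.17 × 0.0819 = $470.78
Taxable wages = $5,748.17 − $470.78 = $5,277.39
State withholding: $5,277.39 × 0.062 = $327.20
Municipal income tax: $5,277.39 × 0.005 = $26.39
Federal withholding: $5,277.39 × 0.1944 = $1,025.92
OASDI: $5,748.17 × 0.0709 = $407.55
SDI: annual cap $147,410.41 already reached (YTD $150,621.00), so $0.00
Vision plan: $118.11
Total deductions = $470.78 + $327.20 + $26.39 + $1,025.92 + $407.55 + $0.00 + $118.11 = $2,375.95
Net pay = $5,748.17 − $2,375.95 = $3,372.22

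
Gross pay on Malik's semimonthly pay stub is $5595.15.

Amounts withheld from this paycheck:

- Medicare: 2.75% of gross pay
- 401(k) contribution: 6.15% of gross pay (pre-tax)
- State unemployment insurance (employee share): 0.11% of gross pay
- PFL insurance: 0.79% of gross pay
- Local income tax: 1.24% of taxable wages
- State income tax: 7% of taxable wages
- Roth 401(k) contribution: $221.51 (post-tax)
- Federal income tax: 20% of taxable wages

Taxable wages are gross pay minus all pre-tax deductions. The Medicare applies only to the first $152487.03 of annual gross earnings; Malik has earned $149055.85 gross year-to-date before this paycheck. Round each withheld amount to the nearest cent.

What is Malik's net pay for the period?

$3401.94

401(k) contribution: $5595.15 × 0.0615 = $344.10
Taxable wages = $5595.15 − $344.10 = $5251.05
Local income tax: $5251.05 × 0.0124 = $65.11
State income tax: $5251.05 × 0.07 = $367.57
Federal income tax: $5251.05 × 0.2 = $1050.21
Medicare: only $152487.03 − $149055.85 = $3431.18 of this check is subject → $3431.18 × 0.0275 = $94.36
State unemployment insurance (employee share): $5595.15 × 0.0011 = $6.15
PFL insurance: $5595.15 × 0.0079 = $44.20
Roth 401(k) contribution: $221.51
Total deductions = $344.10 + $65.11 + $367.57 + $1050.21 + $94.36 + $6.15 + $44.20 + $221.51 = $2193.21
Net pay = $5595.15 − $2193.21 = $3401.94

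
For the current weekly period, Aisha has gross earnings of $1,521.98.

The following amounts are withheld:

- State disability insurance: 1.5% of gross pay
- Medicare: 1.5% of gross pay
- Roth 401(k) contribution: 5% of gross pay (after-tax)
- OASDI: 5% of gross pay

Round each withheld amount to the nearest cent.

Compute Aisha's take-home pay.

OASDI: $1,521.98 × 0.05 = $76.10
Medicare: $1,521.98 × 0.015 = $22.83
State disability insurance: $1,521.98 × 0.015 = $22.83
Roth 401(k) contribution: $1,521.98 × 0.05 = $76.10
Total deductions = $76.10 + $22.83 + $22.83 + $76.10 = $197.86
Net pay = $1,521.98 − $197.86 = $1,324.12

$1,324.12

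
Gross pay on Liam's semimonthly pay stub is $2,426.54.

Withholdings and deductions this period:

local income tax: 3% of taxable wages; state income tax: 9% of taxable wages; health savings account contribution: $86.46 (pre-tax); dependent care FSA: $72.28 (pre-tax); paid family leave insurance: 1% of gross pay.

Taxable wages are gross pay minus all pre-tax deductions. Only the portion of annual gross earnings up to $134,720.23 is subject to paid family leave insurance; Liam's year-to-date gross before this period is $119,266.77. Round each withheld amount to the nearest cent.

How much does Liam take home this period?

Health savings account contribution: $86.46
Dependent care FSA: $72.28
Pre-tax total = $86.46 + $72.28 = $158.74
Taxable wages = $2,426.54 − $158.74 = $2,267.80
Local income tax: $2,267.80 × 0.03 = $68.03
State income tax: $2,267.80 × 0.09 = $204.10
Paid family leave insurance: cap not yet reached, full $2,426.54 is subject → $2,426.54 × 0.01 = $24.27
Total deductions = $86.46 + $72.28 + $68.03 + $204.10 + $24.27 = $455.14
Net pay = $2,426.54 − $455.14 = $1,971.40

$1,971.40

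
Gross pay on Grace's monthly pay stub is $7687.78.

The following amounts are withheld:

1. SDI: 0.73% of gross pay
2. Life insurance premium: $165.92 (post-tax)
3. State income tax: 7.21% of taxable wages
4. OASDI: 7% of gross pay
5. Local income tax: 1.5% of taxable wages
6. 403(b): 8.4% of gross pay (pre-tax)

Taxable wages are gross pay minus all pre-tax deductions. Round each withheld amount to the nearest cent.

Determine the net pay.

$5668.47

403(b): $7687.78 × 0.084 = $645.77
Taxable wages = $7687.78 − $645.77 = $7042.01
Local income tax: $7042.01 × 0.015 = $105.63
State income tax: $7042.01 × 0.0721 = $507.73
SDI: $7687.78 × 0.0073 = $56.12
OASDI: $7687.78 × 0.07 = $538.14
Life insurance premium: $165.92
Total deductions = $645.77 + $105.63 + $507.73 + $56.12 + $538.14 + $165.92 = $2019.31
Net pay = $7687.78 − $2019.31 = $5668.47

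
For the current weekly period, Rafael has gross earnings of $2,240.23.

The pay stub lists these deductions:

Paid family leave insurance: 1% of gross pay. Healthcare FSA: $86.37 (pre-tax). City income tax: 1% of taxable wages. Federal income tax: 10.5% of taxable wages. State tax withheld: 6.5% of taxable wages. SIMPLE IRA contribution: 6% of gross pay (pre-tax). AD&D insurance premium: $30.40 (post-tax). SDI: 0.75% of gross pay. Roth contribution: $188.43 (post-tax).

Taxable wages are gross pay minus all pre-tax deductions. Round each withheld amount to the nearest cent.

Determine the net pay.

$1,397.93

Healthcare FSA: $86.37
SIMPLE IRA contribution: $2,240.23 × 0.06 = $134.41
Pre-tax total = $86.37 + $134.41 = $220.78
Taxable wages = $2,240.23 − $220.78 = $2,019.45
Federal income tax: $2,019.45 × 0.105 = $212.04
City income tax: $2,019.45 × 0.01 = $20.19
State tax withheld: $2,019.45 × 0.065 = $131.26
Paid family leave insurance: $2,240.23 × 0.01 = $22.40
SDI: $2,240.23 × 0.0075 = $16.80
Roth contribution: $188.43
AD&D insurance premium: $30.40
Total deductions = $86.37 + $134.41 + $212.04 + $20.19 + $131.26 + $22.40 + $16.80 + $188.43 + $30.40 = $842.30
Net pay = $2,240.23 − $842.30 = $1,397.93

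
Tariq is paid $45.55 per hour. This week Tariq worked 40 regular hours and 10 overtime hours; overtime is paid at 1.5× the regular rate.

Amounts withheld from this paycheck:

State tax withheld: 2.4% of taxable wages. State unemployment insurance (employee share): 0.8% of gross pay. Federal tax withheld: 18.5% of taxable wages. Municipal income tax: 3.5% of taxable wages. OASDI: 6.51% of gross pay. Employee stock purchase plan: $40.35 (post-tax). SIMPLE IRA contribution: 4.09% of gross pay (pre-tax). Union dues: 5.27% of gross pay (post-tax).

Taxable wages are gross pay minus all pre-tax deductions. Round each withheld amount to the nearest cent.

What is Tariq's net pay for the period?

$1,460.99

Regular pay: 40 × $45.55 = $1,822.00
Overtime pay: 10 × $45.55 × 1.5 = $683.25
Gross pay = $1,822.00 + $683.25 = $2,505.25
SIMPLE IRA contribution: $2,505.25 × 0.0409 = $102.46
Taxable wages = $2,505.25 − $102.46 = $2,402.79
Federal tax withheld: $2,402.79 × 0.185 = $444.52
State tax withheld: $2,402.79 × 0.024 = $57.67
Municipal income tax: $2,402.79 × 0.035 = $84.10
State unemployment insurance (employee share): $2,505.25 × 0.008 = $20.04
OASDI: $2,505.25 × 0.0651 = $163.09
Union dues: $2,505.25 × 0.0527 = $132.03
Employee stock purchase plan: $40.35
Total deductions = $102.46 + $444.52 + $57.67 + $84.10 + $20.04 + $163.09 + $132.03 + $40.35 = $1,044.26
Net pay = $2,505.25 − $1,044.26 = $1,460.99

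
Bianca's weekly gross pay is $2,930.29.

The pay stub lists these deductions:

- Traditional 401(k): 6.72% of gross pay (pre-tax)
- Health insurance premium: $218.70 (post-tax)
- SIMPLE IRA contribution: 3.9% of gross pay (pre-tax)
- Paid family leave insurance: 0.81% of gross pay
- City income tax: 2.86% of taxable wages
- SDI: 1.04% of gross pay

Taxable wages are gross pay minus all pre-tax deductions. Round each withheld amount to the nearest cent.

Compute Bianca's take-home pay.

$2,271.26

Traditional 401(k): $2,930.29 × 0.0672 = $196.92
SIMPLE IRA contribution: $2,930.29 × 0.039 = $114.28
Pre-tax total = $196.92 + $114.28 = $311.20
Taxable wages = $2,930.29 − $311.20 = $2,619.09
City income tax: $2,619.09 × 0.0286 = $74.91
SDI: $2,930.29 × 0.0104 = $30.48
Paid family leave insurance: $2,930.29 × 0.0081 = $23.74
Health insurance premium: $218.70
Total deductions = $196.92 + $114.28 + $74.91 + $30.48 + $23.74 + $218.70 = $659.03
Net pay = $2,930.29 − $659.03 = $2,271.26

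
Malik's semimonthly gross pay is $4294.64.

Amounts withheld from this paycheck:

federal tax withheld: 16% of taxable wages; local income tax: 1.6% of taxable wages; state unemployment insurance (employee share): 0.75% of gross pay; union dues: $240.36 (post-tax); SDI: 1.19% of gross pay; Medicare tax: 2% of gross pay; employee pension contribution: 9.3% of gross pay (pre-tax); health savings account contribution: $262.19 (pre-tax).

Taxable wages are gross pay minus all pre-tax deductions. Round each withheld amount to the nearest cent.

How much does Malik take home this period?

$2584.06

Health savings account contribution: $262.19
Employee pension contribution: $4294.64 × 0.093 = $399.40
Pre-tax total = $262.19 + $399.40 = $661.59
Taxable wages = $4294.64 − $661.59 = $3633.05
Local income tax: $3633.05 × 0.016 = $58.13
Federal tax withheld: $3633.05 × 0.16 = $581.29
Medicare tax: $4294.64 × 0.02 = $85.89
SDI: $4294.64 × 0.0119 = $51.11
State unemployment insurance (employee share): $4294.64 × 0.0075 = $32.21
Union dues: $240.36
Total deductions = $262.19 + $399.40 + $58.13 + $581.29 + $85.89 + $51.11 + $32.21 + $240.36 = $1710.58
Net pay = $4294.64 − $1710.58 = $2584.06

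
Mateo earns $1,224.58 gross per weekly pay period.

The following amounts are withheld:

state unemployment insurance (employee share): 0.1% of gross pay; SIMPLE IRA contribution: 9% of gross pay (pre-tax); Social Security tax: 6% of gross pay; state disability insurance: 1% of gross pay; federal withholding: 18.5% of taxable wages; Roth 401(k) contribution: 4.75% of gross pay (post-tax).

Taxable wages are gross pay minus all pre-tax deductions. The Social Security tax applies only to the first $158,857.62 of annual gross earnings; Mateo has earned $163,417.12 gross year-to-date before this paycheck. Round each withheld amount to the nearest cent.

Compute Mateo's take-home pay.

SIMPLE IRA contribution: $1,224.58 × 0.09 = $110.21
Taxable wages = $1,224.58 − $110.21 = $1,114.37
Federal withholding: $1,114.37 × 0.185 = $206.16
State unemployment insurance (employee share): $1,224.58 × 0.001 = $1.22
State disability insurance: $1,224.58 × 0.01 = $12.25
Social Security tax: annual cap $158,857.62 already reached (YTD $163,417.12), so $0.00
Roth 401(k) contribution: $1,224.58 × 0.0475 = $58.17
Total deductions = $110.21 + $206.16 + $1.22 + $12.25 + $0.00 + $58.17 = $388.01
Net pay = $1,224.58 − $388.01 = $836.57

$836.57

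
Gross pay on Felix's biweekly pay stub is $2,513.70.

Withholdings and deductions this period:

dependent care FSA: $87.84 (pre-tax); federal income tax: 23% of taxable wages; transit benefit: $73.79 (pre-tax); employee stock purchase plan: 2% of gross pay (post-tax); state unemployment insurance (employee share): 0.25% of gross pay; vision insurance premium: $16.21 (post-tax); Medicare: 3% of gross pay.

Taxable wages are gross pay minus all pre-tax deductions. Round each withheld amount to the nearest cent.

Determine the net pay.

Transit benefit: $73.79
Dependent care FSA: $87.84
Pre-tax total = $73.79 + $87.84 = $161.63
Taxable wages = $2,513.70 − $161.63 = $2,352.07
Federal income tax: $2,352.07 × 0.23 = $540.98
State unemployment insurance (employee share): $2,513.70 × 0.0025 = $6.28
Medicare: $2,513.70 × 0.03 = $75.41
Vision insurance premium: $16.21
Employee stock purchase plan: $2,513.70 × 0.02 = $50.27
Total deductions = $73.79 + $87.84 + $540.98 + $6.28 + $75.41 + $16.21 + $50.27 = $850.78
Net pay = $2,513.70 − $850.78 = $1,662.92

$1,662.92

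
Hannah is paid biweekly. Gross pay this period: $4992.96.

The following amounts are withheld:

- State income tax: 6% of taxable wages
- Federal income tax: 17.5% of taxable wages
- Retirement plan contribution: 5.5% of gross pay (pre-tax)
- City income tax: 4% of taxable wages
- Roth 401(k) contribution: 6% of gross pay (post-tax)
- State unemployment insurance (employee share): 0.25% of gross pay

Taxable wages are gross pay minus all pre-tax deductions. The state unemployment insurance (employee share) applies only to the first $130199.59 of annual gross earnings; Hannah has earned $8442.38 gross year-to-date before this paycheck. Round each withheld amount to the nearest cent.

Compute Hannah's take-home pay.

Retirement plan contribution: $4992.96 × 0.055 = $274.61
Taxable wages = $4992.96 − $274.61 = $4718.35
City income tax: $4718.35 × 0.04 = $188.73
Federal income tax: $4718.35 × 0.175 = $825.71
State income tax: $4718.35 × 0.06 = $283.10
State unemployment insurance (employee share): cap not yet reached, full $4992.96 is subject → $4992.96 × 0.0025 = $12.48
Roth 401(k) contribution: $4992.96 × 0.06 = $299.58
Total deductions = $274.61 + $188.73 + $825.71 + $283.10 + $12.48 + $299.58 = $1884.21
Net pay = $4992.96 − $1884.21 = $3108.75

$3108.75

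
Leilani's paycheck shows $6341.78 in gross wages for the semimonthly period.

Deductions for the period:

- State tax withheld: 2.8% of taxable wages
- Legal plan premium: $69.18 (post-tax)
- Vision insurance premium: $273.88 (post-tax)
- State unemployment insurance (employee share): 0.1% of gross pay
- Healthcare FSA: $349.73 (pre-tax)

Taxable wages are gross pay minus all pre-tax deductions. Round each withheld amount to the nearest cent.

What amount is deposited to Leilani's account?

$5474.87

Healthcare FSA: $349.73
Taxable wages = $6341.78 − $349.73 = $5992.05
State tax withheld: $5992.05 × 0.028 = $167.78
State unemployment insurance (employee share): $6341.78 × 0.001 = $6.34
Vision insurance premium: $273.88
Legal plan premium: $69.18
Total deductions = $349.73 + $167.78 + $6.34 + $273.88 + $69.18 = $866.91
Net pay = $6341.78 − $866.91 = $5474.87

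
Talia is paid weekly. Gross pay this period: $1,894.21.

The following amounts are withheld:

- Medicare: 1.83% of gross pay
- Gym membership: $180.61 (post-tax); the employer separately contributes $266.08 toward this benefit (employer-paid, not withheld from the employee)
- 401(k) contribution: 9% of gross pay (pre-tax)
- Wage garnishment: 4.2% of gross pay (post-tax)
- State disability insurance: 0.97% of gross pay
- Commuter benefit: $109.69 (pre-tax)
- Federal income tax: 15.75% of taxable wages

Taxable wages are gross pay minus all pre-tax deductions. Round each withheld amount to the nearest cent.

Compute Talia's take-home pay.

Commuter benefit: $109.69
401(k) contribution: $1,894.21 × 0.09 = $170.48
Pre-tax total = $109.69 + $170.48 = $280.17
Taxable wages = $1,894.21 − $280.17 = $1,614.04
Federal income tax: $1,614.04 × 0.1575 = $254.21
State disability insurance: $1,894.21 × 0.0097 = $18.37
Medicare: $1,894.21 × 0.0183 = $34.66
Wage garnishment: $1,894.21 × 0.042 = $79.56
Gym membership: $180.61
(Employer's $266.08 toward gym membership is not withheld from the employee.)
Total deductions = $109.69 + $170.48 + $254.21 + $18.37 + $34.66 + $79.56 + $180.61 = $847.58
Net pay = $1,894.21 − $847.58 = $1,046.63

$1,046.63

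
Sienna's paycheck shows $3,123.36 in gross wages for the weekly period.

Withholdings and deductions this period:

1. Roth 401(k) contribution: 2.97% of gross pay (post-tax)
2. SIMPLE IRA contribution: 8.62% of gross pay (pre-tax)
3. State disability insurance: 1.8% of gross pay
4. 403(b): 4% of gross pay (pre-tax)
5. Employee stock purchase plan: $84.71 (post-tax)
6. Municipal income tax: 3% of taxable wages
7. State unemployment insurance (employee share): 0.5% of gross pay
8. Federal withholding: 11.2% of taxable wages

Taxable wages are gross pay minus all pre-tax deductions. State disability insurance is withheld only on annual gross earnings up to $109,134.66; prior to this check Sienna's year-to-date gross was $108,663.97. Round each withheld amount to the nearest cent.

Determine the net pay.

403(b): $3,123.36 × 0.04 = $124.93
SIMPLE IRA contribution: $3,123.36 × 0.0862 = $269.23
Pre-tax total = $124.93 + $269.23 = $394.16
Taxable wages = $3,123.36 − $394.16 = $2,729.20
Federal withholding: $2,729.20 × 0.112 = $305.67
Municipal income tax: $2,729.20 × 0.03 = $81.88
State unemployment insurance (employee share): $3,123.36 × 0.005 = $15.62
State disability insurance: only $109,134.66 − $108,663.97 = $470.69 of this check is subject → $470.69 × 0.018 = $8.47
Employee stock purchase plan: $84.71
Roth 401(k) contribution: $3,123.36 × 0.0297 = $92.76
Total deductions = $124.93 + $269.23 + $305.67 + $81.88 + $15.62 + $8.47 + $84.71 + $92.76 = $983.27
Net pay = $3,123.36 − $983.27 = $2,140.09

$2,140.09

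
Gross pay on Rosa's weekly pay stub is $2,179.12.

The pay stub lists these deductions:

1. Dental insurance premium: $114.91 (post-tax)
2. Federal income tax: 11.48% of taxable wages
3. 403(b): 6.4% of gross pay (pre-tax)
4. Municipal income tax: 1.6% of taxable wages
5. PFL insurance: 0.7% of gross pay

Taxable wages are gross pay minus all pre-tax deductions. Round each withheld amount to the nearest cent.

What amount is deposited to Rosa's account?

$1,642.72

403(b): $2,179.12 × 0.064 = $139.46
Taxable wages = $2,179.12 − $139.46 = $2,039.66
Federal income tax: $2,039.66 × 0.1148 = $234.15
Municipal income tax: $2,039.66 × 0.016 = $32.63
PFL insurance: $2,179.12 × 0.007 = $15.25
Dental insurance premium: $114.91
Total deductions = $139.46 + $234.15 + $32.63 + $15.25 + $114.91 = $536.40
Net pay = $2,179.12 − $536.40 = $1,642.72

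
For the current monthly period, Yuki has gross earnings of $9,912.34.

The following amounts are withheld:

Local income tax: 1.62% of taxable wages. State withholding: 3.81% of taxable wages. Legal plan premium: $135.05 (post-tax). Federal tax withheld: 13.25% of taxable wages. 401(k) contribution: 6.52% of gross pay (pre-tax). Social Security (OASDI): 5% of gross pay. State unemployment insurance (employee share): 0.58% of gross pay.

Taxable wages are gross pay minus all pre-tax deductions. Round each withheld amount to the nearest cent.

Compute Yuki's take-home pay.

$6,847.00

401(k) contribution: $9,912.34 × 0.0652 = $646.28
Taxable wages = $9,912.34 − $646.28 = $9,266.06
Federal tax withheld: $9,266.06 × 0.1325 = $1,227.75
Local income tax: $9,266.06 × 0.0162 = $150.11
State withholding: $9,266.06 × 0.0381 = $353.04
State unemployment insurance (employee share): $9,912.34 × 0.0058 = $57.49
Social Security (OASDI): $9,912.34 × 0.05 = $495.62
Legal plan premium: $135.05
Total deductions = $646.28 + $1,227.75 + $150.11 + $353.04 + $57.49 + $495.62 + $135.05 = $3,065.34
Net pay = $9,912.34 − $3,065.34 = $6,847.00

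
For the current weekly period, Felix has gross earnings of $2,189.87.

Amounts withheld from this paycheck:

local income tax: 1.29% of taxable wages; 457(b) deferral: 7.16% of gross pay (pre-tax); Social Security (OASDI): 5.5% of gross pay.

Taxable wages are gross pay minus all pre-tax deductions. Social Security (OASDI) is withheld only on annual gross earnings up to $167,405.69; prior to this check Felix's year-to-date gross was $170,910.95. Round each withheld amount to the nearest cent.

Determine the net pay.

457(b) deferral: $2,189.87 × 0.0716 = $156.79
Taxable wages = $2,189.87 − $156.79 = $2,033.08
Local income tax: $2,033.08 × 0.0129 = $26.23
Social Security (OASDI): annual cap $167,405.69 already reached (YTD $170,910.95), so $0.00
Total deductions = $156.79 + $26.23 + $0.00 = $183.02
Net pay = $2,189.87 − $183.02 = $2,006.85

$2,006.85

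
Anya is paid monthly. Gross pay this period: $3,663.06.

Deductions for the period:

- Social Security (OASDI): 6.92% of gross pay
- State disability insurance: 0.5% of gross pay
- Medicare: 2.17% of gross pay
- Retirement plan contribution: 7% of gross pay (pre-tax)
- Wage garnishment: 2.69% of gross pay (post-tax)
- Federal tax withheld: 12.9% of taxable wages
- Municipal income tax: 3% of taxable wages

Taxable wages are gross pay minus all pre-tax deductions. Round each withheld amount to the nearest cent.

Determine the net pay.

Retirement plan contribution: $3,663.06 × 0.07 = $256.41
Taxable wages = $3,663.06 − $256.41 = $3,406.65
Municipal income tax: $3,406.65 × 0.03 = $102.20
Federal tax withheld: $3,406.65 × 0.129 = $439.46
State disability insurance: $3,663.06 × 0.005 = $18.32
Social Security (OASDI): $3,663.06 × 0.0692 = $253.48
Medicare: $3,663.06 × 0.0217 = $79.49
Wage garnishment: $3,663.06 × 0.0269 = $98.54
Total deductions = $256.41 + $102.20 + $439.46 + $18.32 + $253.48 + $79.49 + $98.54 = $1,247.90
Net pay = $3,663.06 − $1,247.90 = $2,415.16

$2,415.16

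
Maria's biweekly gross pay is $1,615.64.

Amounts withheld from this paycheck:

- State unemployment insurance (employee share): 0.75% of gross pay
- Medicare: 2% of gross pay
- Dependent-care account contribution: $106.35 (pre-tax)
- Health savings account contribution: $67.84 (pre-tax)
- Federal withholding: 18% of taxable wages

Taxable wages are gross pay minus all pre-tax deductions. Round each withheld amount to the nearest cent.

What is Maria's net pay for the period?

$1,137.56

Health savings account contribution: $67.84
Dependent-care account contribution: $106.35
Pre-tax total = $67.84 + $106.35 = $174.19
Taxable wages = $1,615.64 − $174.19 = $1,441.45
Federal withholding: $1,441.45 × 0.18 = $259.46
Medicare: $1,615.64 × 0.02 = $32.31
State unemployment insurance (employee share): $1,615.64 × 0.0075 = $12.12
Total deductions = $67.84 + $106.35 + $259.46 + $32.31 + $12.12 = $478.08
Net pay = $1,615.64 − $478.08 = $1,137.56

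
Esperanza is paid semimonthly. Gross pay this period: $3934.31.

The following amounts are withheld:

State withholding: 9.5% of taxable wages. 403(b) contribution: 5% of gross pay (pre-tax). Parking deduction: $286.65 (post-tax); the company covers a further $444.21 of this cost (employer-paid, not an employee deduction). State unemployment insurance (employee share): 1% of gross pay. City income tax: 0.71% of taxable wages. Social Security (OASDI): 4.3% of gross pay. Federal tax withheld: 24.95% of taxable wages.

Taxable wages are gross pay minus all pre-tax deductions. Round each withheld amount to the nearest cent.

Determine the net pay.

403(b) contribution: $3934.31 × 0.05 = $196.72
Taxable wages = $3934.31 − $196.72 = $3737.59
Federal tax withheld: $3737.59 × 0.2495 = $932.53
City income tax: $3737.59 × 0.0071 = $26.54
State withholding: $3737.59 × 0.095 = $355.07
State unemployment insurance (employee share): $3934.31 × 0.01 = $39.34
Social Security (OASDI): $3934.31 × 0.043 = $169.18
Parking deduction: $286.65
(Employer's $444.21 toward parking deduction is not withheld from the employee.)
Total deductions = $196.72 + $932.53 + $26.54 + $355.07 + $39.34 + $169.18 + $286.65 = $2006.03
Net pay = $3934.31 − $2006.03 = $1928.28

$1928.28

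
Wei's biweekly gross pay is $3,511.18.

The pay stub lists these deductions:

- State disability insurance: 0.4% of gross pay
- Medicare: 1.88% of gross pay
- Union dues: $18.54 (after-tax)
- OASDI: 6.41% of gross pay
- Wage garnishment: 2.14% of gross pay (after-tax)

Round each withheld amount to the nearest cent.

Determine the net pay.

State disability insurance: $3,511.18 × 0.004 = $14.04
Medicare: $3,511.18 × 0.0188 = $66.01
OASDI: $3,511.18 × 0.0641 = $225.07
Wage garnishment: $3,511.18 × 0.0214 = $75.14
Union dues: $18.54
Total deductions = $14.04 + $66.01 + $225.07 + $75.14 + $18.54 = $398.80
Net pay = $3,511.18 − $398.80 = $3,112.38

$3,112.38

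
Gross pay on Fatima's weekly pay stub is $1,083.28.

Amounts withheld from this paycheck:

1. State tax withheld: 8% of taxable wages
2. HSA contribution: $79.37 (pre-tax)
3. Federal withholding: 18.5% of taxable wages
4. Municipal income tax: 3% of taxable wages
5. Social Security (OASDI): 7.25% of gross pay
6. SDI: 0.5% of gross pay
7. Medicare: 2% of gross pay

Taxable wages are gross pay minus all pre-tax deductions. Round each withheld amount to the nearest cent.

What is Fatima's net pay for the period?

$602.13

HSA contribution: $79.37
Taxable wages = $1,083.28 − $79.37 = $1,003.91
State tax withheld: $1,003.91 × 0.08 = $80.31
Municipal income tax: $1,003.91 × 0.03 = $30.12
Federal withholding: $1,003.91 × 0.185 = $185.72
Social Security (OASDI): $1,083.28 × 0.0725 = $78.54
Medicare: $1,083.28 × 0.02 = $21.67
SDI: $1,083.28 × 0.005 = $5.42
Total deductions = $79.37 + $80.31 + $30.12 + $185.72 + $78.54 + $21.67 + $5.42 = $481.15
Net pay = $1,083.28 − $481.15 = $602.13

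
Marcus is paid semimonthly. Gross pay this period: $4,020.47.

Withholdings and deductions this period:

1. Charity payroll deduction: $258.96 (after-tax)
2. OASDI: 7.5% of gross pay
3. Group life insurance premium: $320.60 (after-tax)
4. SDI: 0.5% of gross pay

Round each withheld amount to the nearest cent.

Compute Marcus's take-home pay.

SDI: $4,020.47 × 0.005 = $20.10
OASDI: $4,020.47 × 0.075 = $301.54
Charity payroll deduction: $258.96
Group life insurance premium: $320.60
Total deductions = $20.10 + $301.54 + $258.96 + $320.60 = $901.20
Net pay = $4,020.47 − $901.20 = $3,119.27

$3,119.27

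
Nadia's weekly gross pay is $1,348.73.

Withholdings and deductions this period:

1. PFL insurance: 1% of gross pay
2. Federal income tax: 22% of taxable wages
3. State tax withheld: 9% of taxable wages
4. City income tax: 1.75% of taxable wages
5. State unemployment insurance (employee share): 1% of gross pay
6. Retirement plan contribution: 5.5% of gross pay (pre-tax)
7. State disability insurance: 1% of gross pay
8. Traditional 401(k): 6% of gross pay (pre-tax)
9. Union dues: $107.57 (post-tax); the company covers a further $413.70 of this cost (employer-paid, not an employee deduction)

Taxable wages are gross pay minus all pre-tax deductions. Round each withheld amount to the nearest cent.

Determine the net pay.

Retirement plan contribution: $1,348.73 × 0.055 = $74.18
Traditional 401(k): $1,348.73 × 0.06 = $80.92
Pre-tax total = $74.18 + $80.92 = $155.10
Taxable wages = $1,348.73 − $155.10 = $1,193.63
State tax withheld: $1,193.63 × 0.09 = $107.43
City income tax: $1,193.63 × 0.0175 = $20.89
Federal income tax: $1,193.63 × 0.22 = $262.60
PFL insurance: $1,348.73 × 0.01 = $13.49
State unemployment insurance (employee share): $1,348.73 × 0.01 = $13.49
State disability insurance: $1,348.73 × 0.01 = $13.49
Union dues: $107.57
(Employer's $413.70 toward union dues is not withheld from the employee.)
Total deductions = $74.18 + $80.92 + $107.43 + $20.89 + $262.60 + $13.49 + $13.49 + $13.49 + $107.57 = $694.06
Net pay = $1,348.73 − $694.06 = $654.67

$654.67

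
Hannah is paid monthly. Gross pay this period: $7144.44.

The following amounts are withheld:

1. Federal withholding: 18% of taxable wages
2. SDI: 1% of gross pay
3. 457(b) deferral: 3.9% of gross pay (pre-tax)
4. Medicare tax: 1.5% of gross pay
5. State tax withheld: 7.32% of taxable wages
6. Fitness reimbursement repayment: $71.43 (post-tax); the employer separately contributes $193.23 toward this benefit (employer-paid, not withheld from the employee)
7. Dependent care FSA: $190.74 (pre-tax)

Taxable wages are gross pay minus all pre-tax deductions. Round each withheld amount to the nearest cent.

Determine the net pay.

$4734.90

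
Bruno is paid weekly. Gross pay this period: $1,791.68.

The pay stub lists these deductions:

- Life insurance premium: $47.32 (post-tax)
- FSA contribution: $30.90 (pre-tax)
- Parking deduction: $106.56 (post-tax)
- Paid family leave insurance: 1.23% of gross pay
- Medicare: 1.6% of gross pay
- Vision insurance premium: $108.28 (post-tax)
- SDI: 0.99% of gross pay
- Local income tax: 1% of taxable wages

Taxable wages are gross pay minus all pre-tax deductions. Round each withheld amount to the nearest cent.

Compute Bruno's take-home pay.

$1,412.56

FSA contribution: $30.90
Taxable wages = $1,791.68 − $30.90 = $1,760.78
Local income tax: $1,760.78 × 0.01 = $17.61
Medicare: $1,791.68 × 0.016 = $28.67
SDI: $1,791.68 × 0.0099 = $17.74
Paid family leave insurance: $1,791.68 × 0.0123 = $22.04
Life insurance premium: $47.32
Vision insurance premium: $108.28
Parking deduction: $106.56
Total deductions = $30.90 + $17.61 + $28.67 + $17.74 + $22.04 + $47.32 + $108.28 + $106.56 = $379.12
Net pay = $1,791.68 − $379.12 = $1,412.56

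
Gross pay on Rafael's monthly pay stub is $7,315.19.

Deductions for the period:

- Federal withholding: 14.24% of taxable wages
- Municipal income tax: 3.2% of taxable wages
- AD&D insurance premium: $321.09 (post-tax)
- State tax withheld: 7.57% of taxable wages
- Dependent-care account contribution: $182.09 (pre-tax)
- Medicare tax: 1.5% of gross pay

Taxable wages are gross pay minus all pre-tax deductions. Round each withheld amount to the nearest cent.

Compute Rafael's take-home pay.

Dependent-care account contribution: $182.09
Taxable wages = $7,315.19 − $182.09 = $7,133.10
State tax withheld: $7,133.10 × 0.0757 = $539.98
Federal withholding: $7,133.10 × 0.1424 = $1,015.75
Municipal income tax: $7,133.10 × 0.032 = $228.26
Medicare tax: $7,315.19 × 0.015 = $109.73
AD&D insurance premium: $321.09
Total deductions = $182.09 + $539.98 + $1,015.75 + $228.26 + $109.73 + $321.09 = $2,396.90
Net pay = $7,315.19 − $2,396.90 = $4,918.29

$4,918.29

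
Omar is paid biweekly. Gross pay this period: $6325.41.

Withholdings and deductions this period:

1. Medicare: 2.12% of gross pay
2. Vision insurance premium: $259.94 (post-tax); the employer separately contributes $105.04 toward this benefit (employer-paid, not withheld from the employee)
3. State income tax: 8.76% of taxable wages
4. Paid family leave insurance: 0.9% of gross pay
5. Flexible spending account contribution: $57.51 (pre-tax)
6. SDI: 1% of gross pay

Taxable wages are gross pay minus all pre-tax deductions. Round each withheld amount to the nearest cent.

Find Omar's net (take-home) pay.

$5204.61

Flexible spending account contribution: $57.51
Taxable wages = $6325.41 − $57.51 = $6267.90
State income tax: $6267.90 × 0.0876 = $549.07
Paid family leave insurance: $6325.41 × 0.009 = $56.93
SDI: $6325.41 × 0.01 = $63.25
Medicare: $6325.41 × 0.0212 = $134.10
Vision insurance premium: $259.94
(Employer's $105.04 toward vision insurance premium is not withheld from the employee.)
Total deductions = $57.51 + $549.07 + $56.93 + $63.25 + $134.10 + $259.94 = $1120.80
Net pay = $6325.41 − $1120.80 = $5204.61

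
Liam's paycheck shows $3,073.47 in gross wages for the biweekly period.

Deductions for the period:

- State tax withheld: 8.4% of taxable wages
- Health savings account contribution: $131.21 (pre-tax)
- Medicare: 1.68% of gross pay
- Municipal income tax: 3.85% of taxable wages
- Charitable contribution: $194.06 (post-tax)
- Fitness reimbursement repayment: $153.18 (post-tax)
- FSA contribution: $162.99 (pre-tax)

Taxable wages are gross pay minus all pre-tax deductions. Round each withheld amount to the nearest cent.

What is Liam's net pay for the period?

$2,039.94

FSA contribution: $162.99
Health savings account contribution: $131.21
Pre-tax total = $162.99 + $131.21 = $294.20
Taxable wages = $3,073.47 − $294.20 = $2,779.27
State tax withheld: $2,779.27 × 0.084 = $233.46
Municipal income tax: $2,779.27 × 0.0385 = $107.00
Medicare: $3,073.47 × 0.0168 = $51.63
Fitness reimbursement repayment: $153.18
Charitable contribution: $194.06
Total deductions = $162.99 + $131.21 + $233.46 + $107.00 + $51.63 + $153.18 + $194.06 = $1,033.53
Net pay = $3,073.47 − $1,033.53 = $2,039.94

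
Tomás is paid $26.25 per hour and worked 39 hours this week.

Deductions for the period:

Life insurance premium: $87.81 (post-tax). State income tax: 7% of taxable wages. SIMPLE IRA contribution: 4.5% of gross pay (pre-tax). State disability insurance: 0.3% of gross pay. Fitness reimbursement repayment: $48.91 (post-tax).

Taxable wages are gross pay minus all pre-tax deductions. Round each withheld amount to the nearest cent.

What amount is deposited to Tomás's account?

Gross pay: 39 × $26.25 = $1,023.75
SIMPLE IRA contribution: $1,023.75 × 0.045 = $46.07
Taxable wages = $1,023.75 − $46.07 = $977.68
State income tax: $977.68 × 0.07 = $68.44
State disability insurance: $1,023.75 × 0.003 = $3.07
Fitness reimbursement repayment: $48.91
Life insurance premium: $87.81
Total deductions = $46.07 + $68.44 + $3.07 + $48.91 + $87.81 = $254.30
Net pay = $1,023.75 − $254.30 = $769.45

$769.45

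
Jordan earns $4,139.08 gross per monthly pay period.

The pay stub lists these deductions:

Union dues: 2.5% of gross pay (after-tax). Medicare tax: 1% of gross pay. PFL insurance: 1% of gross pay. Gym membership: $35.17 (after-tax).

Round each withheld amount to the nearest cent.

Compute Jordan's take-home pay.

PFL insurance: $4,139.08 × 0.01 = $41.39
Medicare tax: $4,139.08 × 0.01 = $41.39
Gym membership: $35.17
Union dues: $4,139.08 × 0.025 = $103.48
Total deductions = $41.39 + $41.39 + $35.17 + $103.48 = $221.43
Net pay = $4,139.08 − $221.43 = $3,917.65

$3,917.65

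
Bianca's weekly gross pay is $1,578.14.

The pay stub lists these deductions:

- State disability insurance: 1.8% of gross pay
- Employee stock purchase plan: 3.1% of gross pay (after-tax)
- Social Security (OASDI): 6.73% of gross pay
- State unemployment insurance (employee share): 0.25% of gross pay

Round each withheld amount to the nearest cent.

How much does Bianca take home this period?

$1,390.65

State disability insurance: $1,578.14 × 0.018 = $28.41
Social Security (OASDI): $1,578.14 × 0.0673 = $106.21
State unemployment insurance (employee share): $1,578.14 × 0.0025 = $3.95
Employee stock purchase plan: $1,578.14 × 0.031 = $48.92
Total deductions = $28.41 + $106.21 + $3.95 + $48.92 = $187.49
Net pay = $1,578.14 − $187.49 = $1,390.65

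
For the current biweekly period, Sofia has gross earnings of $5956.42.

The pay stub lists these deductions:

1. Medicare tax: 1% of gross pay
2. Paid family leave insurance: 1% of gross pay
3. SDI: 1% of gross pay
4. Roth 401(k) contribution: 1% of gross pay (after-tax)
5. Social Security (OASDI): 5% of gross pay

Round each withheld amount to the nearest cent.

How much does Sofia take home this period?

Paid family leave insurance: $5956.42 × 0.01 = $59.56
SDI: $5956.42 × 0.01 = $59.56
Medicare tax: $5956.42 × 0.01 = $59.56
Social Security (OASDI): $5956.42 × 0.05 = $297.82
Roth 401(k) contribution: $5956.42 × 0.01 = $59.56
Total deductions = $59.56 + $59.56 + $59.56 + $297.82 + $59.56 = $536.06
Net pay = $5956.42 − $536.06 = $5420.36

$5420.36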